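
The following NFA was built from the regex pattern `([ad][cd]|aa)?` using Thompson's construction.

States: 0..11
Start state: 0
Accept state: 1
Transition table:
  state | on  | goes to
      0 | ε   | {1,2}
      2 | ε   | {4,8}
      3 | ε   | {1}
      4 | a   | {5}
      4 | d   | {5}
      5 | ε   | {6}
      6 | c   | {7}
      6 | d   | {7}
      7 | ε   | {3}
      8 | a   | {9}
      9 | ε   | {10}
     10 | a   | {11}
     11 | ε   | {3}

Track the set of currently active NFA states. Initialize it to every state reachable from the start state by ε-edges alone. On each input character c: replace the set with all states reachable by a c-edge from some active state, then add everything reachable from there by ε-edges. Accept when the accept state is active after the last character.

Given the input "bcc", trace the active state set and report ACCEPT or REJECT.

initial (ε-close {0}): {0,1,2,4,8}
'b' @ 1: {}  — state set empty
rest 'cc' ignored (set empty)
after full input: {}  (accept=1 not in)

Answer: REJECT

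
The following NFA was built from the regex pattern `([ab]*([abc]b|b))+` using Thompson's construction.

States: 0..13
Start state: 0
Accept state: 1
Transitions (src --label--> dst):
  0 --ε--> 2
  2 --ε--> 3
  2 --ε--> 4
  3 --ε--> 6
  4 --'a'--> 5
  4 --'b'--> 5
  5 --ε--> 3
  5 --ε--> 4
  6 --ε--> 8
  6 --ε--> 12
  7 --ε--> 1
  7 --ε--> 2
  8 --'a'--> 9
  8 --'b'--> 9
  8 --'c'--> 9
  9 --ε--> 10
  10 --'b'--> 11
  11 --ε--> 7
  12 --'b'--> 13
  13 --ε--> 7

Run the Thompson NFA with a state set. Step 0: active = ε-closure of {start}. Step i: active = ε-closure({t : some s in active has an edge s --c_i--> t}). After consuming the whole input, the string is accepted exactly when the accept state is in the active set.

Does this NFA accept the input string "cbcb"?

Answer: ACCEPT

Steps:
start: ε-closure({0}) = {0,2,3,4,6,8,12}
'c' @ 1: {9,10}
'b' @ 2: {1,2,3,4,6,7,8,11,12}  (accept∈set)
'c' @ 3: {9,10}
'b' @ 4: {1,2,3,4,6,7,8,11,12}  (accept∈set)
end set {1,2,3,4,6,7,8,11,12} — state 1 in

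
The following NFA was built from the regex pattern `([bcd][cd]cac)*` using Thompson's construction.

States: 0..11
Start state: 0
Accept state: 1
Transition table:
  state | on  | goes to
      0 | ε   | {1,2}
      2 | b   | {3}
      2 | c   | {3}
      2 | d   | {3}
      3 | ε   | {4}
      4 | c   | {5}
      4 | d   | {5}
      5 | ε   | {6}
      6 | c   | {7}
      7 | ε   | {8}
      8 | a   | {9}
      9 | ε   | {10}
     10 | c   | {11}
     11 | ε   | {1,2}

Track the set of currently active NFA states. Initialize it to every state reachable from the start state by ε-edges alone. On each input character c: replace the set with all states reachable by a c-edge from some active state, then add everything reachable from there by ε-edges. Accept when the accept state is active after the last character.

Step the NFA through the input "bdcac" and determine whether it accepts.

Answer: ACCEPT

Steps:
S₀ = ε-closure({0}) = {0,1,2}
'b' @ 1: {3,4}
'd' @ 2: {5,6}
'c' @ 3: {7,8}
'a' @ 4: {9,10}
'c' @ 5: {1,2,11}  ✓accept
final: {1,2,11}; accept 1 in set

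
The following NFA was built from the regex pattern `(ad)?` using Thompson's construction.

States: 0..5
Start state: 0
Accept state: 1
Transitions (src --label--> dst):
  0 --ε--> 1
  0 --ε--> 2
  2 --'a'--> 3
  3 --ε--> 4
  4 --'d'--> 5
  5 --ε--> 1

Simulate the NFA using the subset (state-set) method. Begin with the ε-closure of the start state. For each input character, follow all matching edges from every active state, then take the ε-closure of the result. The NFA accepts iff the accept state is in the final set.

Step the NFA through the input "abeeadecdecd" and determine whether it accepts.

start: ε-closure({0}) = {0,1,2}
'a' @ 1: {3,4}
'b' @ 2: {}  — no active states
rest 'eeadecdecd' ignored (set empty)
after full input: {}  (accept=1 not in)

Answer: REJECT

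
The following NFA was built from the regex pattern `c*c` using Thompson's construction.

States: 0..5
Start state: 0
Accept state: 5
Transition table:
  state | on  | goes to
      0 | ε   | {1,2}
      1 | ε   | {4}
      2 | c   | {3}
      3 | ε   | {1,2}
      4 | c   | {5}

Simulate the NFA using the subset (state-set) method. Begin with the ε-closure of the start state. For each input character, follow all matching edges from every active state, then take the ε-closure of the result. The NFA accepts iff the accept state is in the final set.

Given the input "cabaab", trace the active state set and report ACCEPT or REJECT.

Answer: REJECT

Derivation:
start: ε-closure({0}) = {0,1,2,4}
'c' @ 1: {1,2,3,4,5}  [accepting]
'a' @ 2: {}  — no active states
rest 'baab' ignored (set empty)
end set {} — state 5 not in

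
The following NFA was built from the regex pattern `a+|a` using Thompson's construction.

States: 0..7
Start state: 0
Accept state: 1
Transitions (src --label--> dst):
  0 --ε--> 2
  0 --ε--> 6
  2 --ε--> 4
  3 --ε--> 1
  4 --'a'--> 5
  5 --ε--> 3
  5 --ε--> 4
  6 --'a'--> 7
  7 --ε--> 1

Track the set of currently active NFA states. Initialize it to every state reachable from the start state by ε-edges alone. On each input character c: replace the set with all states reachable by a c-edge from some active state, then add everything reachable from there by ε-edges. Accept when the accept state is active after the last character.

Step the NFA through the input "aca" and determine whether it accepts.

start: ε-closure({0}) = {0,2,4,6}
'a' @ 1: {1,3,4,5,7}  [accepting]
'c' @ 2: {}  — no active states
rest 'a' ignored (set empty)
final: {}; accept 1 not in set

Answer: REJECT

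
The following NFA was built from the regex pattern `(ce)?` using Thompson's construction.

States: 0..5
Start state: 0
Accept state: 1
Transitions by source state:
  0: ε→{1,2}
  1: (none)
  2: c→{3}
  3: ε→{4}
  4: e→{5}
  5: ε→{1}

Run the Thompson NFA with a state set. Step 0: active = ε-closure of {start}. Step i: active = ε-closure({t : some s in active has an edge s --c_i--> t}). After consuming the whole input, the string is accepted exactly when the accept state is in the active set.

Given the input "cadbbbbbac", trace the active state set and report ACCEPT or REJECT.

Answer: REJECT

Steps:
S₀ = ε-closure({0}) = {0,1,2}
'c' @ 1: {3,4}
'a' @ 2: {}  — state set empty
rest 'dbbbbbac' ignored (set empty)
final: {}; accept 1 not in set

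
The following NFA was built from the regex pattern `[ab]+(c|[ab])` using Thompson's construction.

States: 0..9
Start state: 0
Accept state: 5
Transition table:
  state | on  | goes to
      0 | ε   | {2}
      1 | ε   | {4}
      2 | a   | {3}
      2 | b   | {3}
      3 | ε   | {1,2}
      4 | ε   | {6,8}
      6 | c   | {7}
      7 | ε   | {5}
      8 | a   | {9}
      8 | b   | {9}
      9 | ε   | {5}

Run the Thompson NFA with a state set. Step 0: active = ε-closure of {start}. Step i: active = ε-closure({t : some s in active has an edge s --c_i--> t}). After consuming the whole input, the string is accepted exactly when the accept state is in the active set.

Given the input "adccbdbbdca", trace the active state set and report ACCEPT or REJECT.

Answer: REJECT

Steps:
start: ε-closure({0}) = {0,2}
'a' @ 1: {1,2,3,4,6,8}
'd' @ 2: {}  — state set empty
rest 'ccbdbbdca' ignored (set empty)
after full input: {}  (accept=5 not in)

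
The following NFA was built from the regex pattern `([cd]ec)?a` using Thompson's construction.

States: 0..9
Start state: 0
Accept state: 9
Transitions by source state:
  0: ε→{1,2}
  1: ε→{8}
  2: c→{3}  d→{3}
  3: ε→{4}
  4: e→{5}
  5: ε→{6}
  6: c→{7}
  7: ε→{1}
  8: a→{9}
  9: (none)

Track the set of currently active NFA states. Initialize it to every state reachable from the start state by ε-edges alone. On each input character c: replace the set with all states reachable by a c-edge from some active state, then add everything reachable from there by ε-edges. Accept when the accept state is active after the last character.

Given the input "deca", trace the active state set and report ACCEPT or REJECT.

start: ε-closure({0}) = {0,1,2,8}
'd' @ 1: {3,4}
'e' @ 2: {5,6}
'c' @ 3: {1,7,8}
'a' @ 4: {9}  (accept∈set)
end set {9} — state 9 in

Answer: ACCEPT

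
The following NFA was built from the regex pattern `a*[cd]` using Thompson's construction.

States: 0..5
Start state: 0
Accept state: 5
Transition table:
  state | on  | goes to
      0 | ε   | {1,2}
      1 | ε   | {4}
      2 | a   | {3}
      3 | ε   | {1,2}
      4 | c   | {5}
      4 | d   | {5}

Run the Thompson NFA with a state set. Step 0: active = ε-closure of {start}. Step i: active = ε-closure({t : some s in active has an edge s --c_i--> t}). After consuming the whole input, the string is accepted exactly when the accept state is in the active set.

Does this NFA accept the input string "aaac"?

initial (ε-close {0}): {0,1,2,4}
'a' @ 1: {1,2,3,4}
'a' @ 2: {1,2,3,4}
'a' @ 3: {1,2,3,4}
'c' @ 4: {5}  (accept∈set)
final: {5}; accept 5 in set

Answer: ACCEPT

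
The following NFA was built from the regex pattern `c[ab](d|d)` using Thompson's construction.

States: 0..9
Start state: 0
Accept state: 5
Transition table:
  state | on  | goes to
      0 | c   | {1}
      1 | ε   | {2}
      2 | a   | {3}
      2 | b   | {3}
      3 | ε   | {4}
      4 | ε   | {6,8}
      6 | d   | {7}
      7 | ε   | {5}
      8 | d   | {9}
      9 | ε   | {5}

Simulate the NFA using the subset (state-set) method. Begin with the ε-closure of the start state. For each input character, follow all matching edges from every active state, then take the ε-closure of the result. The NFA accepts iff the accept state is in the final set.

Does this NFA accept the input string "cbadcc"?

start: ε-closure({0}) = {0}
'c' @ 1: {1,2}
'b' @ 2: {3,4,6,8}
'a' @ 3: {}  — state set empty
rest 'dcc' ignored (set empty)
after full input: {}  (accept=5 not in)

Answer: REJECT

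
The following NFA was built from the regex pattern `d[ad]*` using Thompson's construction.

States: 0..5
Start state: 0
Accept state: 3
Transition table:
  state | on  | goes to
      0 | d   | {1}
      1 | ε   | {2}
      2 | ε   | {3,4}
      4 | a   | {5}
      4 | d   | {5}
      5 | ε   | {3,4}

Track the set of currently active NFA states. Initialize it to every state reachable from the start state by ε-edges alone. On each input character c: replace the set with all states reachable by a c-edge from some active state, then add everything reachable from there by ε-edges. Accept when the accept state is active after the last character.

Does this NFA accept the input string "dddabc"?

Answer: REJECT

Trace:
S₀ = ε-closure({0}) = {0}
'd' @ 1: {1,2,3,4}  (accept∈set)
'd' @ 2: {3,4,5}  (accept∈set)
'd' @ 3: {3,4,5}  (accept∈set)
'a' @ 4: {3,4,5}  (accept∈set)
'b' @ 5: {}  — no active states
rest 'c' ignored (set empty)
end set {} — state 3 not in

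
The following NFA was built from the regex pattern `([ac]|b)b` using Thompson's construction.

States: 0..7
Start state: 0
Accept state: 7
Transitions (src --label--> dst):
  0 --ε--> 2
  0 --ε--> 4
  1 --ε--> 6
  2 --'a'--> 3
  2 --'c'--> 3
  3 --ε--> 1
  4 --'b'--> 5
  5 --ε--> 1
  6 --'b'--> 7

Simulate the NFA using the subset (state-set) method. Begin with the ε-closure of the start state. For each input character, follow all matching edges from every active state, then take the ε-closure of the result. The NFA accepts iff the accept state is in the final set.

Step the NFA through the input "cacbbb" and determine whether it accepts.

initial (ε-close {0}): {0,2,4}
'c' @ 1: {1,3,6}
'a' @ 2: {}  — dead — no transitions
rest 'cbbb' ignored (set empty)
after full input: {}  (accept=7 not in)

Answer: REJECT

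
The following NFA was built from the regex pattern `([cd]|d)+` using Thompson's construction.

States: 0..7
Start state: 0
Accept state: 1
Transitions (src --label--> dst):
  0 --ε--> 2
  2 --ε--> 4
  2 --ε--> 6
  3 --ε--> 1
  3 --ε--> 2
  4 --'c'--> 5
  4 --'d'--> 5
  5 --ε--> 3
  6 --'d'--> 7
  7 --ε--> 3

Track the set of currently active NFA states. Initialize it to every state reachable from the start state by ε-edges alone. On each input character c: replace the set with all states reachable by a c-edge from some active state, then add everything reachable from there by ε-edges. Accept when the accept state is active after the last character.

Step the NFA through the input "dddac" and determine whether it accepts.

initial (ε-close {0}): {0,2,4,6}
'd' @ 1: {1,2,3,4,5,6,7}  ✓accept
'd' @ 2: {1,2,3,4,5,6,7}  ✓accept
'd' @ 3: {1,2,3,4,5,6,7}  ✓accept
'a' @ 4: {}  — dead — no transitions
rest 'c' ignored (set empty)
end set {} — state 1 not in

Answer: REJECT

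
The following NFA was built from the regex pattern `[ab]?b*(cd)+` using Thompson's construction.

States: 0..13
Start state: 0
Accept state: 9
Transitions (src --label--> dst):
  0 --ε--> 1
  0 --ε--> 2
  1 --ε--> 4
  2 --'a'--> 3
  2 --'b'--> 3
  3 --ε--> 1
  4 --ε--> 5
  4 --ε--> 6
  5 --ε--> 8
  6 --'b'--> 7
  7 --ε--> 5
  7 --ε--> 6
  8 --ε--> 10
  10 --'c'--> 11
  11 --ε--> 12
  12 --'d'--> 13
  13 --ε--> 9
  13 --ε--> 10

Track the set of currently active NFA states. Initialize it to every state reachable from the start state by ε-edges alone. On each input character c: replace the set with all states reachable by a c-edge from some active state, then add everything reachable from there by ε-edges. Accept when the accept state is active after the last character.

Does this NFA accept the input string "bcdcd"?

Answer: ACCEPT

Steps:
start: ε-closure({0}) = {0,1,2,4,5,6,8,10}
'b' @ 1: {1,3,4,5,6,7,8,10}
'c' @ 2: {11,12}
'd' @ 3: {9,10,13}  ✓accept
'c' @ 4: {11,12}
'd' @ 5: {9,10,13}  ✓accept
end set {9,10,13} — state 9 in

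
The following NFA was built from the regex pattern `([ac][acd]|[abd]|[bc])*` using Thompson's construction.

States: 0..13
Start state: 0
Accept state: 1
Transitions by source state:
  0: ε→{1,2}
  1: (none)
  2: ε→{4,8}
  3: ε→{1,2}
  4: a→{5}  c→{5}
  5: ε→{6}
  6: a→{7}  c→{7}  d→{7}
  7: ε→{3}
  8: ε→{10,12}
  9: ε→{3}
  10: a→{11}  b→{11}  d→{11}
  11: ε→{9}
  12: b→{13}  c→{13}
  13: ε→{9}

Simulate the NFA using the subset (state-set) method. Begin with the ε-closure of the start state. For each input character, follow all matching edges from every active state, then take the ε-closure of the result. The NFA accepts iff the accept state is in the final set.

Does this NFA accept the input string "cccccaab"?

start: ε-closure({0}) = {0,1,2,4,8,10,12}
'c' @ 1: {1,2,3,4,5,6,8,9,10,12,13}  [accepting]
'c' @ 2: {1,2,3,4,5,6,7,8,9,10,12,13}  [accepting]
'c' @ 3: {1,2,3,4,5,6,7,8,9,10,12,13}  [accepting]
'c' @ 4: {1,2,3,4,5,6,7,8,9,10,12,13}  [accepting]
'c' @ 5: {1,2,3,4,5,6,7,8,9,10,12,13}  [accepting]
'a' @ 6: {1,2,3,4,5,6,7,8,9,10,11,12}  [accepting]
'a' @ 7: {1,2,3,4,5,6,7,8,9,10,11,12}  [accepting]
'b' @ 8: {1,2,3,4,8,9,10,11,12,13}  [accepting]
final: {1,2,3,4,8,9,10,11,12,13}; accept 1 in set

Answer: ACCEPT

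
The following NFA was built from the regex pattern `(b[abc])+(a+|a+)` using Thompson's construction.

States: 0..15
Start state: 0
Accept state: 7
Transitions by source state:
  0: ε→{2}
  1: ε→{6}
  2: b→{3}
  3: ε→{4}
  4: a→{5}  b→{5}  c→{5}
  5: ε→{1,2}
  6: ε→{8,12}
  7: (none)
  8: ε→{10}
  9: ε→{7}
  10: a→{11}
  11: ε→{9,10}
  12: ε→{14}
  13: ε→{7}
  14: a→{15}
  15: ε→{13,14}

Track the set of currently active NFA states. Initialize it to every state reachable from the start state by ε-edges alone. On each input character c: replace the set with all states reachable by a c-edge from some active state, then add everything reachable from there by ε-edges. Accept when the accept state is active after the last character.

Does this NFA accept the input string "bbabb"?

Answer: REJECT

Derivation:
S₀ = ε-closure({0}) = {0,2}
'b' @ 1: {3,4}
'b' @ 2: {1,2,5,6,8,10,12,14}
'a' @ 3: {7,9,10,11,13,14,15}  [accepting]
'b' @ 4: {}  — no active states
rest 'b' ignored (set empty)
final: {}; accept 7 not in set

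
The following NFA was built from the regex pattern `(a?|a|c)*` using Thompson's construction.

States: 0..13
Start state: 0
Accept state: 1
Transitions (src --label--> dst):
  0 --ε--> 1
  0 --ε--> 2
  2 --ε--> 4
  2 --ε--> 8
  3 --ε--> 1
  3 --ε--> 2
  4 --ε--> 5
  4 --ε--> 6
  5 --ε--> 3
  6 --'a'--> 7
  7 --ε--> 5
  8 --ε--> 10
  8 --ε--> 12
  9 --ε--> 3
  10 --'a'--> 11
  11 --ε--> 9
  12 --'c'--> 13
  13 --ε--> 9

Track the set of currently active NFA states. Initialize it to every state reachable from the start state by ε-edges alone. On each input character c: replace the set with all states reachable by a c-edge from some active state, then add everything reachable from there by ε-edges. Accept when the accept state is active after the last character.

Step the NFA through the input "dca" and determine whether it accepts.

initial (ε-close {0}): {0,1,2,3,4,5,6,8,10,12}
'd' @ 1: {}  — state set empty
rest 'ca' ignored (set empty)
after full input: {}  (accept=1 not in)

Answer: REJECT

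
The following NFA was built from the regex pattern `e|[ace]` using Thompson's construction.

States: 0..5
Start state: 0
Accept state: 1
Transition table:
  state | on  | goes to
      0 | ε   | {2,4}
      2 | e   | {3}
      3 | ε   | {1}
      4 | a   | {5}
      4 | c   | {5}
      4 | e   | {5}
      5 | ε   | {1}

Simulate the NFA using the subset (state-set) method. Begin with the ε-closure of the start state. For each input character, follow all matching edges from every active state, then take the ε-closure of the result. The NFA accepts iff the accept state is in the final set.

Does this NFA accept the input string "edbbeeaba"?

Answer: REJECT

Steps:
S₀ = ε-closure({0}) = {0,2,4}
'e' @ 1: {1,3,5}  (accept∈set)
'd' @ 2: {}  — dead — no transitions
rest 'bbeeaba' ignored (set empty)
after full input: {}  (accept=1 not in)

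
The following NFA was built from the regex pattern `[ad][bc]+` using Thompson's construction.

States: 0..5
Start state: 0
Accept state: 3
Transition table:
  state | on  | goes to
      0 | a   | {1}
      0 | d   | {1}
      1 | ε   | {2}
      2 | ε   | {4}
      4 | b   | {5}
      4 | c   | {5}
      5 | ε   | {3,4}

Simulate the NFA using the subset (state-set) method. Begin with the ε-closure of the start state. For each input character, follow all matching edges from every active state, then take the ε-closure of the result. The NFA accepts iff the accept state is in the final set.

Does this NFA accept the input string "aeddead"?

Answer: REJECT

Trace:
initial (ε-close {0}): {0}
'a' @ 1: {1,2,4}
'e' @ 2: {}  — dead — no transitions
rest 'ddead' ignored (set empty)
final: {}; accept 3 not in set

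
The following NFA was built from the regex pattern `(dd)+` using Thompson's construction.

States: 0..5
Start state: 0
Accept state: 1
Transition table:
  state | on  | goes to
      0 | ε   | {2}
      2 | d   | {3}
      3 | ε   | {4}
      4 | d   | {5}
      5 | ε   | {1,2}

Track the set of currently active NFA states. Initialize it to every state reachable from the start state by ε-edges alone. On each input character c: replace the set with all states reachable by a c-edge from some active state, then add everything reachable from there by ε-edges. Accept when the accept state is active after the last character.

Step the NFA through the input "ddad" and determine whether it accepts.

S₀ = ε-closure({0}) = {0,2}
'd' @ 1: {3,4}
'd' @ 2: {1,2,5}  [accepting]
'a' @ 3: {}  — dead — no transitions
rest 'd' ignored (set empty)
end set {} — state 1 not in

Answer: REJECT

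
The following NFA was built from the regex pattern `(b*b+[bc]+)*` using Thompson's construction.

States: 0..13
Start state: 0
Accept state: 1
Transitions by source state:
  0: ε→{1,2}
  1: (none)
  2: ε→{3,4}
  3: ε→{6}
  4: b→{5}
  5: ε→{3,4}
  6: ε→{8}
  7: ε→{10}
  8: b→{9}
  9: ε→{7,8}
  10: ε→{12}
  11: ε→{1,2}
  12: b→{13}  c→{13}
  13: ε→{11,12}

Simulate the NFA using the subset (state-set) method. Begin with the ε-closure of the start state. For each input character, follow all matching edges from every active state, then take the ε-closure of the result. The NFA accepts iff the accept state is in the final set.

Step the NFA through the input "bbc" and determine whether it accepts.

Answer: ACCEPT

Trace:
S₀ = ε-closure({0}) = {0,1,2,3,4,6,8}
'b' @ 1: {3,4,5,6,7,8,9,10,12}
'b' @ 2: {1,2,3,4,5,6,7,8,9,10,11,12,13}  [accepting]
'c' @ 3: {1,2,3,4,6,8,11,12,13}  [accepting]
end set {1,2,3,4,6,8,11,12,13} — state 1 in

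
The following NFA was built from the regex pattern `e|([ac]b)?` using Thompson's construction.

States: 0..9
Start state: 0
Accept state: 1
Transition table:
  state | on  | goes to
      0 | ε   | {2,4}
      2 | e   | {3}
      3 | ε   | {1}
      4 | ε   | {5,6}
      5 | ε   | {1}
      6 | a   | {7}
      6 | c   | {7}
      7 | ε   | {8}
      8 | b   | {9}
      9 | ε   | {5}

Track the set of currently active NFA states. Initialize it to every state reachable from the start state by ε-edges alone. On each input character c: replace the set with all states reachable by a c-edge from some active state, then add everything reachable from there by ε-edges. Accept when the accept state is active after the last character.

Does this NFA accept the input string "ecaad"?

Answer: REJECT

Derivation:
start: ε-closure({0}) = {0,1,2,4,5,6}
'e' @ 1: {1,3}  ✓accept
'c' @ 2: {}  — no active states
rest 'aad' ignored (set empty)
after full input: {}  (accept=1 not in)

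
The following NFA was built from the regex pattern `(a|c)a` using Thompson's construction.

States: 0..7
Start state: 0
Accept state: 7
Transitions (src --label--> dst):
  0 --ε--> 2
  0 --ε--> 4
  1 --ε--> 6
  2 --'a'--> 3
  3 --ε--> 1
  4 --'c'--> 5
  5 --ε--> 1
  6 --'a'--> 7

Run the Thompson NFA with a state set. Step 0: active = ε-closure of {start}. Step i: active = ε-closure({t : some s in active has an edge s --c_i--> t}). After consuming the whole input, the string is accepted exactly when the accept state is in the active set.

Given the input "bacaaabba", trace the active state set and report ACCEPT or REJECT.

Answer: REJECT

Trace:
start: ε-closure({0}) = {0,2,4}
'b' @ 1: {}  — dead — no transitions
rest 'acaaabba' ignored (set empty)
after full input: {}  (accept=7 not in)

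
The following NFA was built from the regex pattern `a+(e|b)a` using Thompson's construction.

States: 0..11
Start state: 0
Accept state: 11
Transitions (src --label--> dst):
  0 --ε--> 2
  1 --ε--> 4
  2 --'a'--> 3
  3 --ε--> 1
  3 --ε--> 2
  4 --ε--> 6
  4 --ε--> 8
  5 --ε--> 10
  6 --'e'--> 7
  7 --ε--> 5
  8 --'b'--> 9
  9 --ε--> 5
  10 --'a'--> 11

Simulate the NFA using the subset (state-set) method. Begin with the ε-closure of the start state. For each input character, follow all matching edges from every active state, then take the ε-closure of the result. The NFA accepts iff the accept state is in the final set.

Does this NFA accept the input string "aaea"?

Answer: ACCEPT

Steps:
S₀ = ε-closure({0}) = {0,2}
'a' @ 1: {1,2,3,4,6,8}
'a' @ 2: {1,2,3,4,6,8}
'e' @ 3: {5,7,10}
'a' @ 4: {11}  ✓accept
final: {11}; accept 11 in set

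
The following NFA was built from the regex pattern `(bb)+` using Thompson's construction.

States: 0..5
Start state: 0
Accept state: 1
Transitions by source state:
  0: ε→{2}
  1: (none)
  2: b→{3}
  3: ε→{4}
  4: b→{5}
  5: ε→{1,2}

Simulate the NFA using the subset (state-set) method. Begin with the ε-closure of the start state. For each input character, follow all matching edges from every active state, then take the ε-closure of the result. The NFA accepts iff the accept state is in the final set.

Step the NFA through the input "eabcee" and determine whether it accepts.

Answer: REJECT

Trace:
initial (ε-close {0}): {0,2}
'e' @ 1: {}  — dead — no transitions
rest 'abcee' ignored (set empty)
final: {}; accept 1 not in set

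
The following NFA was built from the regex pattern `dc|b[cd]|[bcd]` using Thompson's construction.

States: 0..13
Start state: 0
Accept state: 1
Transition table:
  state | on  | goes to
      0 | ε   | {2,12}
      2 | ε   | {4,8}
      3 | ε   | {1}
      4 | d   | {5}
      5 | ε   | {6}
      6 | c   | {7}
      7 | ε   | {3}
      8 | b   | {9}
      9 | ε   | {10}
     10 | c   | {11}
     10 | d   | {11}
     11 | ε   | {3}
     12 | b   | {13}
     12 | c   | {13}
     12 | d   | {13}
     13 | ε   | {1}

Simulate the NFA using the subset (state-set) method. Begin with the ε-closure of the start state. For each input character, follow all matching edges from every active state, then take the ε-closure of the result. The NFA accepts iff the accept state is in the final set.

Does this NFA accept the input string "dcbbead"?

Answer: REJECT

Derivation:
start: ε-closure({0}) = {0,2,4,8,12}
'd' @ 1: {1,5,6,13}  (accept∈set)
'c' @ 2: {1,3,7}  (accept∈set)
'b' @ 3: {}  — dead — no transitions
rest 'bead' ignored (set empty)
end set {} — state 1 not in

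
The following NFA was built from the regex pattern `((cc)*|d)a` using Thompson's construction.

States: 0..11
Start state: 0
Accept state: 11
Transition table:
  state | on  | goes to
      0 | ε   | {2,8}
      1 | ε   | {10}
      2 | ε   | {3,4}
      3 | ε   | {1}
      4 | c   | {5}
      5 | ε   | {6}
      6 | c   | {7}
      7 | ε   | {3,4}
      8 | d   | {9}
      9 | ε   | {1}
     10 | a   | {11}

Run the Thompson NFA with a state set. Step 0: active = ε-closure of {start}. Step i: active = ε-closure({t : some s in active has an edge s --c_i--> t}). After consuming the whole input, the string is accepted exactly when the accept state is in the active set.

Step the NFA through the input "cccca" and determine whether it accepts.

Answer: ACCEPT

Derivation:
initial (ε-close {0}): {0,1,2,3,4,8,10}
'c' @ 1: {5,6}
'c' @ 2: {1,3,4,7,10}
'c' @ 3: {5,6}
'c' @ 4: {1,3,4,7,10}
'a' @ 5: {11}  (accept∈set)
end set {11} — state 11 in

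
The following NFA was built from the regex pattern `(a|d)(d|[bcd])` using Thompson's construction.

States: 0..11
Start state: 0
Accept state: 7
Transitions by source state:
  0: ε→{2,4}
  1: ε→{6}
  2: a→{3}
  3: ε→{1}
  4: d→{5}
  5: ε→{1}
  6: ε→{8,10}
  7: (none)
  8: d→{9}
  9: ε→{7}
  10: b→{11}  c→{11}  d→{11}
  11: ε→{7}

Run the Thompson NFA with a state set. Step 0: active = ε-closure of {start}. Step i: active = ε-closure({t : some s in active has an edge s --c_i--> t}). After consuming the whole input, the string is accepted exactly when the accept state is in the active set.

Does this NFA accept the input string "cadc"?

initial (ε-close {0}): {0,2,4}
'c' @ 1: {}  — no active states
rest 'adc' ignored (set empty)
end set {} — state 7 not in

Answer: REJECT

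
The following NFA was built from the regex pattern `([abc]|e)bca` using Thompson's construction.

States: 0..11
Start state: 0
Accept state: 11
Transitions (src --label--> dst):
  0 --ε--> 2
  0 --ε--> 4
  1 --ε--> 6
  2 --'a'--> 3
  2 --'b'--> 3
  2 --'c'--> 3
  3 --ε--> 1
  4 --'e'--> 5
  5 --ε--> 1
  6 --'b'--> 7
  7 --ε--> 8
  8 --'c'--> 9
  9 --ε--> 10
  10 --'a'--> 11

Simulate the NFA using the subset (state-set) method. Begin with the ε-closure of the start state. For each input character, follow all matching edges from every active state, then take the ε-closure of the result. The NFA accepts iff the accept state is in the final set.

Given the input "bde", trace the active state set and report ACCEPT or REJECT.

S₀ = ε-closure({0}) = {0,2,4}
'b' @ 1: {1,3,6}
'd' @ 2: {}  — no active states
rest 'e' ignored (set empty)
after full input: {}  (accept=11 not in)

Answer: REJECT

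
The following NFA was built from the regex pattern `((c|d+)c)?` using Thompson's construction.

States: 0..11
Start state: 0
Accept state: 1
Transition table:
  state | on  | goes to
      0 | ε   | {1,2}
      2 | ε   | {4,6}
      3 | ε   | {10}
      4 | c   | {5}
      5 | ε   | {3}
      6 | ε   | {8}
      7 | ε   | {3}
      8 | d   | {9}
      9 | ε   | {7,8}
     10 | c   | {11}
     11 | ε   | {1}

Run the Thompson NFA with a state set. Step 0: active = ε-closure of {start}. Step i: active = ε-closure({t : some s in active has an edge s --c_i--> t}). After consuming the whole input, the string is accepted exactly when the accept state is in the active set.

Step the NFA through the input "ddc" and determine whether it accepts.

Answer: ACCEPT

Steps:
start: ε-closure({0}) = {0,1,2,4,6,8}
'd' @ 1: {3,7,8,9,10}
'd' @ 2: {3,7,8,9,10}
'c' @ 3: {1,11}  ✓accept
end set {1,11} — state 1 in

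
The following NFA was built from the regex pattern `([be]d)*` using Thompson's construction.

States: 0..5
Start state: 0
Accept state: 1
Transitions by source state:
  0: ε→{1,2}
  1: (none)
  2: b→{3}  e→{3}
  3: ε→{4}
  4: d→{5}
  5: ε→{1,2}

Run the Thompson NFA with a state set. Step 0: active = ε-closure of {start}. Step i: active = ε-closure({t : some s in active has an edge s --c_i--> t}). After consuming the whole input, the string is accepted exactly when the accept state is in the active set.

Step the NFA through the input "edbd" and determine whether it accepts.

S₀ = ε-closure({0}) = {0,1,2}
'e' @ 1: {3,4}
'd' @ 2: {1,2,5}  [accepting]
'b' @ 3: {3,4}
'd' @ 4: {1,2,5}  [accepting]
end set {1,2,5} — state 1 in

Answer: ACCEPT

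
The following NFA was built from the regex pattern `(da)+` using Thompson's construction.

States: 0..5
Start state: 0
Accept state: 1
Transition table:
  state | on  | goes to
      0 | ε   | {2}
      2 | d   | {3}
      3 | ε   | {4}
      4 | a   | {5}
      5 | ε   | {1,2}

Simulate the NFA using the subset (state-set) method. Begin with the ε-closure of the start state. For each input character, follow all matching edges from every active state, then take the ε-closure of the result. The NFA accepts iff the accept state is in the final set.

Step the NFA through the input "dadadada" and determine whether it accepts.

start: ε-closure({0}) = {0,2}
'd' @ 1: {3,4}
'a' @ 2: {1,2,5}  [accepting]
'd' @ 3: {3,4}
'a' @ 4: {1,2,5}  [accepting]
'd' @ 5: {3,4}
'a' @ 6: {1,2,5}  [accepting]
'd' @ 7: {3,4}
'a' @ 8: {1,2,5}  [accepting]
after full input: {1,2,5}  (accept=1 in)

Answer: ACCEPT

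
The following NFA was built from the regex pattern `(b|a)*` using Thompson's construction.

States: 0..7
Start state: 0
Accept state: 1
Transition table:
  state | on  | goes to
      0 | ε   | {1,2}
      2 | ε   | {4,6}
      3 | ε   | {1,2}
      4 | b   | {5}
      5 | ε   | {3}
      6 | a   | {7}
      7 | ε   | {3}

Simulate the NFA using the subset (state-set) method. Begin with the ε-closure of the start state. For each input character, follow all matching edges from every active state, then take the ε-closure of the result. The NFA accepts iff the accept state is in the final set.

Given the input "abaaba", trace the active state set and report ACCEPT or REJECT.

Answer: ACCEPT

Trace:
start: ε-closure({0}) = {0,1,2,4,6}
'a' @ 1: {1,2,3,4,6,7}  [accepting]
'b' @ 2: {1,2,3,4,5,6}  [accepting]
'a' @ 3: {1,2,3,4,6,7}  [accepting]
'a' @ 4: {1,2,3,4,6,7}  [accepting]
'b' @ 5: {1,2,3,4,5,6}  [accepting]
'a' @ 6: {1,2,3,4,6,7}  [accepting]
end set {1,2,3,4,6,7} — state 1 in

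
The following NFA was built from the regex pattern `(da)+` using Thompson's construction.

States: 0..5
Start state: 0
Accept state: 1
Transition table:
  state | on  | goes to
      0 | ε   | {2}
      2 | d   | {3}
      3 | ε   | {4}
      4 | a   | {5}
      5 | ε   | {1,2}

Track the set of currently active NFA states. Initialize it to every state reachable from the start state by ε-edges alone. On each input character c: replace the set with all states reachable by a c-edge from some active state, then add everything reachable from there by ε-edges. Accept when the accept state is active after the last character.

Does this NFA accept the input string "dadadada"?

initial (ε-close {0}): {0,2}
'd' @ 1: {3,4}
'a' @ 2: {1,2,5}  (accept∈set)
'd' @ 3: {3,4}
'a' @ 4: {1,2,5}  (accept∈set)
'd' @ 5: {3,4}
'a' @ 6: {1,2,5}  (accept∈set)
'd' @ 7: {3,4}
'a' @ 8: {1,2,5}  (accept∈set)
end set {1,2,5} — state 1 in

Answer: ACCEPT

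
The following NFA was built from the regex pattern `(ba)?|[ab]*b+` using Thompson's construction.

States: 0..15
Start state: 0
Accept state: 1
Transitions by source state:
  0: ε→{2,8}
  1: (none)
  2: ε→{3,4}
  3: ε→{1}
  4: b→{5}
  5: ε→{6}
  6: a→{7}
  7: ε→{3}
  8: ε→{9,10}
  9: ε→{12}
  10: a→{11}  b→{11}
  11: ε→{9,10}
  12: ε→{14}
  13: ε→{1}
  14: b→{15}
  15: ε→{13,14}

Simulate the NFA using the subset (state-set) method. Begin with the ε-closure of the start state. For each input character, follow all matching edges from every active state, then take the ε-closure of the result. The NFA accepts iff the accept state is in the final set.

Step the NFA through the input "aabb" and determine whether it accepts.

Answer: ACCEPT

Trace:
initial (ε-close {0}): {0,1,2,3,4,8,9,10,12,14}
'a' @ 1: {9,10,11,12,14}
'a' @ 2: {9,10,11,12,14}
'b' @ 3: {1,9,10,11,12,13,14,15}  (accept∈set)
'b' @ 4: {1,9,10,11,12,13,14,15}  (accept∈set)
end set {1,9,10,11,12,13,14,15} — state 1 in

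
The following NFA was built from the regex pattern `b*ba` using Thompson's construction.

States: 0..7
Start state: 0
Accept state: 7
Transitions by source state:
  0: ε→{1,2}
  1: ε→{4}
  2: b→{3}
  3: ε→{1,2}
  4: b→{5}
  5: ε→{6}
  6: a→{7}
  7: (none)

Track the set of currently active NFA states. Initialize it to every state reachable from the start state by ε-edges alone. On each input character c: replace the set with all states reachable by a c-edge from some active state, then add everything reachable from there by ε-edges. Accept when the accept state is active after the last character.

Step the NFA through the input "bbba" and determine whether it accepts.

Answer: ACCEPT

Steps:
start: ε-closure({0}) = {0,1,2,4}
'b' @ 1: {1,2,3,4,5,6}
'b' @ 2: {1,2,3,4,5,6}
'b' @ 3: {1,2,3,4,5,6}
'a' @ 4: {7}  [accepting]
final: {7}; accept 7 in set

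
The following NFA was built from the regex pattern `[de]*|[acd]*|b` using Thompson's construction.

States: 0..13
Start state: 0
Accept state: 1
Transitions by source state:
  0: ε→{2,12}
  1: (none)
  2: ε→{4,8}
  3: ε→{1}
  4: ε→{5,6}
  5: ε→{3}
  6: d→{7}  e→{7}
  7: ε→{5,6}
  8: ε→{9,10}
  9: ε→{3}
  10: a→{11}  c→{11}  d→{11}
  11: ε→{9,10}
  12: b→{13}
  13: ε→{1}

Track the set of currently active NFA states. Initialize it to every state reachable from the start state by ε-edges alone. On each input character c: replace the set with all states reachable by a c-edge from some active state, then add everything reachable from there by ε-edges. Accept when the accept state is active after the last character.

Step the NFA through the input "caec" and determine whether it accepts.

Answer: REJECT

Steps:
initial (ε-close {0}): {0,1,2,3,4,5,6,8,9,10,12}
'c' @ 1: {1,3,9,10,11}  ✓accept
'a' @ 2: {1,3,9,10,11}  ✓accept
'e' @ 3: {}  — state set empty
rest 'c' ignored (set empty)
final: {}; accept 1 not in set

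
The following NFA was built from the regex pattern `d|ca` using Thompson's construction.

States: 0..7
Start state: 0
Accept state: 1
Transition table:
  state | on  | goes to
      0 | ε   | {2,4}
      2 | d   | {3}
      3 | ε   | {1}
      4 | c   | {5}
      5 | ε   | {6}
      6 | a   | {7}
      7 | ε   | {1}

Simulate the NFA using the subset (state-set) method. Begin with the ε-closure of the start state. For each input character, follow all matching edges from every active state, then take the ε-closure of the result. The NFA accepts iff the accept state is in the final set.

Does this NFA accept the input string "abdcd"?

Answer: REJECT

Derivation:
start: ε-closure({0}) = {0,2,4}
'a' @ 1: {}  — dead — no transitions
rest 'bdcd' ignored (set empty)
after full input: {}  (accept=1 not in)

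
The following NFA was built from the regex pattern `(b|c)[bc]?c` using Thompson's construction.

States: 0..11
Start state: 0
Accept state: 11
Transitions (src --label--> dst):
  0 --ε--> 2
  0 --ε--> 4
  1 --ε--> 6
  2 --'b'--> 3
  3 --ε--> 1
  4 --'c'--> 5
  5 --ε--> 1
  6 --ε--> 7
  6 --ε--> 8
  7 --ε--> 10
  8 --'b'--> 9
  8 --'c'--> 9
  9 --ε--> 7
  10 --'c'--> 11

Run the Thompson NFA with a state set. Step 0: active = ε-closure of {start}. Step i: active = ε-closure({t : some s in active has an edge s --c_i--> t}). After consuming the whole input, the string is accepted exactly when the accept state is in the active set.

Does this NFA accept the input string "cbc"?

S₀ = ε-closure({0}) = {0,2,4}
'c' @ 1: {1,5,6,7,8,10}
'b' @ 2: {7,9,10}
'c' @ 3: {11}  (accept∈set)
end set {11} — state 11 in

Answer: ACCEPT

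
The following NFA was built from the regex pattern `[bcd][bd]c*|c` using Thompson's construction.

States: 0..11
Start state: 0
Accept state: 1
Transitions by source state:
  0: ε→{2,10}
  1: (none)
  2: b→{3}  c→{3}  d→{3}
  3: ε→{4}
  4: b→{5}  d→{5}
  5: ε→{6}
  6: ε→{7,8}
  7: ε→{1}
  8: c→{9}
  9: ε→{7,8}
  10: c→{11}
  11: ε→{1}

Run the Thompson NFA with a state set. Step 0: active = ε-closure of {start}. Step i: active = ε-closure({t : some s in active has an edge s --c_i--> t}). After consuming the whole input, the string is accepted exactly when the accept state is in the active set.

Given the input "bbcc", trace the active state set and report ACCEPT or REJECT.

start: ε-closure({0}) = {0,2,10}
'b' @ 1: {3,4}
'b' @ 2: {1,5,6,7,8}  (accept∈set)
'c' @ 3: {1,7,8,9}  (accept∈set)
'c' @ 4: {1,7,8,9}  (accept∈set)
end set {1,7,8,9} — state 1 in

Answer: ACCEPT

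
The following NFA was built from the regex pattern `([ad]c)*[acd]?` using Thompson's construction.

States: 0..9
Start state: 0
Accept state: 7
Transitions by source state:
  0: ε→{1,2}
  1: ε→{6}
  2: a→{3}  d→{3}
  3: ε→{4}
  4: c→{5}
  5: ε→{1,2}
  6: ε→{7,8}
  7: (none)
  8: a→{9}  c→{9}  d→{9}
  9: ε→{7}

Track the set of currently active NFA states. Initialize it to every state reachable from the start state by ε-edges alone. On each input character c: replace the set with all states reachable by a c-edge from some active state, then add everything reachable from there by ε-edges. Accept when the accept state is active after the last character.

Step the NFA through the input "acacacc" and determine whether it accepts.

Answer: ACCEPT

Derivation:
start: ε-closure({0}) = {0,1,2,6,7,8}
'a' @ 1: {3,4,7,9}  ✓accept
'c' @ 2: {1,2,5,6,7,8}  ✓accept
'a' @ 3: {3,4,7,9}  ✓accept
'c' @ 4: {1,2,5,6,7,8}  ✓accept
'a' @ 5: {3,4,7,9}  ✓accept
'c' @ 6: {1,2,5,6,7,8}  ✓accept
'c' @ 7: {7,9}  ✓accept
final: {7,9}; accept 7 in set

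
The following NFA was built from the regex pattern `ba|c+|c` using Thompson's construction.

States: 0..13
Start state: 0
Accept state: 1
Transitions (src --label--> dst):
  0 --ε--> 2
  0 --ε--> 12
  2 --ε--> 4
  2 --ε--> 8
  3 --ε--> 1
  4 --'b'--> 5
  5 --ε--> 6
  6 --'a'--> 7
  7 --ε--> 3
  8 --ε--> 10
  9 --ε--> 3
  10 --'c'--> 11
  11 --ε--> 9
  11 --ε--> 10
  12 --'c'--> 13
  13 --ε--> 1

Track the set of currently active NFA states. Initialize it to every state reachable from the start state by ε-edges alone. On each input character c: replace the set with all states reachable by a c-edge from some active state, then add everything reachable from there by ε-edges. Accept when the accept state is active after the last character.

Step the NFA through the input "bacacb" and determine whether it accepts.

start: ε-closure({0}) = {0,2,4,8,10,12}
'b' @ 1: {5,6}
'a' @ 2: {1,3,7}  (accept∈set)
'c' @ 3: {}  — dead — no transitions
rest 'acb' ignored (set empty)
after full input: {}  (accept=1 not in)

Answer: REJECT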